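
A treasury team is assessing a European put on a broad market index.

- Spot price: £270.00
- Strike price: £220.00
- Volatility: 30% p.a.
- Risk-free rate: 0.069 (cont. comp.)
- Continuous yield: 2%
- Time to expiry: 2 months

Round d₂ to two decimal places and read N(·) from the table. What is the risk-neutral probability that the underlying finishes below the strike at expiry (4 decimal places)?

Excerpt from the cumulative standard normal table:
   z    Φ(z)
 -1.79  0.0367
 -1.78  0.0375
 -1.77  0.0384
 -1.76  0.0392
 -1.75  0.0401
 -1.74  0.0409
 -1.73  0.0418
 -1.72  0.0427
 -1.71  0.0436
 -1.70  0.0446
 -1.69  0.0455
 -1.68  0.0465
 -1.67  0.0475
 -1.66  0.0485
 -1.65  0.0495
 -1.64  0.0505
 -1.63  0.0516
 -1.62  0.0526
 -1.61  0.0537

0.0465

σ√T = 0.3·√0.1667 = 0.1225
d₁ = [ln(270/220) + (0.069 − 0.02 + 0.3²/2)·0.1667] / 0.1225 = [0.2048 + 0.0157] / 0.1225 = 1.8001 ≈ 1.80
d₂ = d₁ − σ√T = 1.8001 − 0.1225 = 1.6776 ≈ 1.68
Risk-neutral Pr[S_T < K] = N(−d₂) = N(-1.68) = 0.0465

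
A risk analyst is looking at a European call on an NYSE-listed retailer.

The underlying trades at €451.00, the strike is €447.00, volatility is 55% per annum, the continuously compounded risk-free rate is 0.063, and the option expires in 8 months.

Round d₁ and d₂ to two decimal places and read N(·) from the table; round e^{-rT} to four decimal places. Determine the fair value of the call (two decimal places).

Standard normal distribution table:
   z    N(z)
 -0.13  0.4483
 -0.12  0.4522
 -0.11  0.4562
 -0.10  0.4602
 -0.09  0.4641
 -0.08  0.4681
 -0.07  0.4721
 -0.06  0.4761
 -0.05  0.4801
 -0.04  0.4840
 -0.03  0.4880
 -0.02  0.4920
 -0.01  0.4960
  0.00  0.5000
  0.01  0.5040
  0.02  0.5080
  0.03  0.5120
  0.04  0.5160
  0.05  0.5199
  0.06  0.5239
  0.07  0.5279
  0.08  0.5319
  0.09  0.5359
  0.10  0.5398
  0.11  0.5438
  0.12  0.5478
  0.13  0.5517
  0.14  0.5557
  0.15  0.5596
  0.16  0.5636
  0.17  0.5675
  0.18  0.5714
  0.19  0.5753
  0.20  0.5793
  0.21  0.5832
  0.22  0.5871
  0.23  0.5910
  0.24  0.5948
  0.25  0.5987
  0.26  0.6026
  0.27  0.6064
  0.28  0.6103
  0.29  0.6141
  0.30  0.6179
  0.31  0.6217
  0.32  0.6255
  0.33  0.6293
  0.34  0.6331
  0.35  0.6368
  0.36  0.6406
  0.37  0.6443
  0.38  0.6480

T = 0.6667;  σ√T = 0.4491
d₁ = [ln(451/447) + (0.063 + 0.55²/2)·0.6667] / 0.4491 = [0.0089 + 0.1428] / 0.4491 = 0.3379 which rounds to 0.34
d₂ = d₁ − σ√T = 0.3379 − 0.4491 = -0.1112 which rounds to -0.11
exp(−rT) = exp(−0.063·0.6667) = 0.9589
N(d₁) = N(0.34) = 0.6331;  N(d₂) = N(-0.11) = 0.4562
C = 451·0.6331 − 447·0.9589·0.4562 = 285.5281 − 195.5402 = 89.9879

€89.99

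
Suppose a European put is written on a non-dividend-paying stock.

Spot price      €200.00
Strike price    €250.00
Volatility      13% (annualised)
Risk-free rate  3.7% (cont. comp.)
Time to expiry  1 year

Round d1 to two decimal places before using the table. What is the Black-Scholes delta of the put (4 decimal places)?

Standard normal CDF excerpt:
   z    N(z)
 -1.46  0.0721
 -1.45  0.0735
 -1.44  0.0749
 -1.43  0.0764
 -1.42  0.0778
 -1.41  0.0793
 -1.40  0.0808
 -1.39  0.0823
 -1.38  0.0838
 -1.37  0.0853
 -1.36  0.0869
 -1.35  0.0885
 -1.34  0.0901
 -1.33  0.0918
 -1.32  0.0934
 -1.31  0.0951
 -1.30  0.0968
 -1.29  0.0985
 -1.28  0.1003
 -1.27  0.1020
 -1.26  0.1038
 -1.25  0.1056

-0.9147

T = 1;  σ√T = 0.1300
ln(S/K) + (r + σ²/2)T = ln(200/250) + (0.037 + 0.13²/2)·1 = -0.2231 + 0.0454 = -0.1777
d₁ = -0.1777 / 0.1300 = -1.3669 ≈ -1.37
N(d₁) = N(-1.37) = 0.0853
Δ_put = N(d₁) − 1 = 0.0853 − 1 = -0.9147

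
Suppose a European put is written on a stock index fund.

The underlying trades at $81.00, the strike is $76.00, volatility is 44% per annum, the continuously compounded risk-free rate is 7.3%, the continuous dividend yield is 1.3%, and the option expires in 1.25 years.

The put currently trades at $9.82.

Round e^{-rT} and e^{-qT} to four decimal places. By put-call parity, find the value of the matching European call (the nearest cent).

exp(−qT) = exp(−0.013·1.25) = 0.9839;  exp(−rT) = exp(−0.073·1.25) = 0.9128
Put-call parity: C − P = S·e^(−qT) − K·e^(−rT) = 81·0.9839 − 76·0.9128 = 79.6959 − 69.3728 = 10.3231
C = P + (C − P) = 9.82 + (10.3231) = 20.1431

$20.14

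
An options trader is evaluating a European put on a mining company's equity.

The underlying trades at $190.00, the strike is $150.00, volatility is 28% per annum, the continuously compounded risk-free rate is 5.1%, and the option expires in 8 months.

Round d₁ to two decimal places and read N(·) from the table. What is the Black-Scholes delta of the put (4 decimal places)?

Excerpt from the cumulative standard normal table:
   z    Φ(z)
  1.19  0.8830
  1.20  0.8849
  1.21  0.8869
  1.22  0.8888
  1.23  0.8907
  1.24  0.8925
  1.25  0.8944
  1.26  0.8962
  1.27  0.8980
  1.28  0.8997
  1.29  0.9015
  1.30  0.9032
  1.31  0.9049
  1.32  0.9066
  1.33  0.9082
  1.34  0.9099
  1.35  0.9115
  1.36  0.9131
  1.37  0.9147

-0.0968

σ√T = 0.28 × 0.8165 = 0.2286
d₁ = [ln(190/150) + (0.051 + 0.28²/2)·0.6667] / 0.2286 = [0.2364 + 0.0601] / 0.2286 = 1.2970 ≈ 1.30
N(d₁) = N(1.30) = 0.9032
Δ_put = N(d₁) − 1 = 0.9032 − 1 = -0.0968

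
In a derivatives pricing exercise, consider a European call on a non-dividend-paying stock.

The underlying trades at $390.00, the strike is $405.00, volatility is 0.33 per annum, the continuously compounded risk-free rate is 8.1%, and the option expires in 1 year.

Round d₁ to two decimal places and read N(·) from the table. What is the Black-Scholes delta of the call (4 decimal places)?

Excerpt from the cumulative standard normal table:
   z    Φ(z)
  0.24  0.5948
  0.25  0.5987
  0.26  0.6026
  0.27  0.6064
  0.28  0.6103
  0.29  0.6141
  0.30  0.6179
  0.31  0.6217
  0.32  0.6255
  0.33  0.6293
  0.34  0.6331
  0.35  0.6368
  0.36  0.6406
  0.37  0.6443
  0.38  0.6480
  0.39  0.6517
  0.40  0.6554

σ√T = 0.33·√1 = 0.3300
ln(S/K) + (r + σ²/2)T = ln(390/405) + (0.081 + 0.33²/2)·1 = -0.0377 + 0.1355 = 0.0977
d₁ = 0.0977 / 0.3300 = 0.2961 which rounds to 0.30
N(d₁) = N(0.30) = 0.6179
Δ_call = N(d₁) = 0.6179

0.6179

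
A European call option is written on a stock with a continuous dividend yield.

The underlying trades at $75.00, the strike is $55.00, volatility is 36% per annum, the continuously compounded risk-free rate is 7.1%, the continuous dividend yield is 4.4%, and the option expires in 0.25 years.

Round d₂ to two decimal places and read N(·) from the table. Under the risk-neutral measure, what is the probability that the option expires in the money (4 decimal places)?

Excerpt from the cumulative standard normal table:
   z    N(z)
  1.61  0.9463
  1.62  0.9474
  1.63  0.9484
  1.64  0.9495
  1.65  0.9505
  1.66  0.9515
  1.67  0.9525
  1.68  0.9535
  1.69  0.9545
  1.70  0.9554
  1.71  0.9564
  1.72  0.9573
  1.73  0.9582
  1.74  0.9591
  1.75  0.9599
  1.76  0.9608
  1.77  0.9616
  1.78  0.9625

T = 0.25;  σ√T = 0.1800
d₁ = [ln(75/55) + (0.071 − 0.044 + ½·0.36²)·0.25] / (σ√T) = (0.3102 + 0.0229) / 0.1800 = 1.8506 ≈ 1.85
d₂ = 1.8506 − 0.1800 = 1.6706 ≈ 1.67
Pr(exercise) under Q = N(d₂) = 0.9525

0.9525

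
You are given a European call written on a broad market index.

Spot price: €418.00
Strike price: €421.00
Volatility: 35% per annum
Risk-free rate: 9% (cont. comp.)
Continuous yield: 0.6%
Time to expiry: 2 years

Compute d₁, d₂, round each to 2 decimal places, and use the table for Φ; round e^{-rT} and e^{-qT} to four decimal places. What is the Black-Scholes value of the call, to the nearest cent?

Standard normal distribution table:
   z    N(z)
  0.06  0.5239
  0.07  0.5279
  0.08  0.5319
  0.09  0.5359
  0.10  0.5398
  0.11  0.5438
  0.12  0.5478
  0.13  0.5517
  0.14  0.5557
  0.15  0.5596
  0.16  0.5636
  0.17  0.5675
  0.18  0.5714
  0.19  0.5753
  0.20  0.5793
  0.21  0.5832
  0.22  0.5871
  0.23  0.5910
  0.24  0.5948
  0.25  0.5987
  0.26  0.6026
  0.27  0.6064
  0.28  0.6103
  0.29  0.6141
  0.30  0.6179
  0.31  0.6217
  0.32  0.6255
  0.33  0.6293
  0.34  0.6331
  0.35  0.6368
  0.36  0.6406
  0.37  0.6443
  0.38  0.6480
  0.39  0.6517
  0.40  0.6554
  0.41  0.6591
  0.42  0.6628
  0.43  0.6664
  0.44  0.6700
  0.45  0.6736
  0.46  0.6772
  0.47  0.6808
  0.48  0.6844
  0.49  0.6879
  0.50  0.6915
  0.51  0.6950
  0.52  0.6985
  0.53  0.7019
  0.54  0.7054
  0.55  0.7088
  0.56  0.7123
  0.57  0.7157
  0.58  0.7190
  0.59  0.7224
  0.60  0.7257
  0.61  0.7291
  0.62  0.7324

T = 2;  σ√T = 0.4950
d₁ = [ln(418/421) + (0.09 − 0.006 + ½·0.35²)·2] / (σ√T) = (-0.0072 + 0.2905) / 0.4950 = 0.5725 ≈ 0.57
d₂ = 0.5725 − 0.4950 = 0.0775 ≈ 0.08
e^(−qT) = e^(−0.006·2) = 0.9881;  e^(−rT) = e^(−0.09·2) = 0.8353
C = 418·0.9881·N(0.57) − 421·0.8353·N(0.08) = 418·0.9881·0.7157 − 421·0.8353·0.5319 = 295.6026 − 187.0486 = 108.5539

€108.55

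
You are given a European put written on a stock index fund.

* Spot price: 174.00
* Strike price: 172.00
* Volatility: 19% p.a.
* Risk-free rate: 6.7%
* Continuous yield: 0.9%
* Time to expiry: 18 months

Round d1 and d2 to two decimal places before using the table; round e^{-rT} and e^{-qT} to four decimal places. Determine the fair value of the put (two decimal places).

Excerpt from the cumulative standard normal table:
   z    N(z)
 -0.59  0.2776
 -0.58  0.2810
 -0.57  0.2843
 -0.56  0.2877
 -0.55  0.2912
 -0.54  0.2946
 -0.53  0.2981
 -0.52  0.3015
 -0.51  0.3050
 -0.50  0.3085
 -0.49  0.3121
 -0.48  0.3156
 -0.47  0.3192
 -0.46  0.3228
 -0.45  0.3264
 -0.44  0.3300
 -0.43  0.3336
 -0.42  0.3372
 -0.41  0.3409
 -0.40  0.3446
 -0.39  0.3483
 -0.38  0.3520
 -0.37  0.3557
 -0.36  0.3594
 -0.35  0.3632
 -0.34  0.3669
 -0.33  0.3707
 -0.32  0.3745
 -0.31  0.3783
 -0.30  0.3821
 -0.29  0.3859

8.27

T = 1.5;  σ√T = 0.2327
d₁ = [ln(174/172) + (0.067 − 0.009 + 0.19²/2)·1.5] / 0.2327 = [0.0116 + 0.1141] / 0.2327 = 0.5399 ≈ 0.54
d₂ = d₁ − σ√T = 0.5399 − 0.2327 = 0.3072 ≈ 0.31
exp(−qT) = exp(−0.009·1.5) = 0.9866;  exp(−rT) = exp(−0.067·1.5) = 0.9044
N(−d₂) = N(-0.31) = 0.3783;  N(−d₁) = N(-0.54) = 0.2946
P = 172·0.9044·0.3783 − 174·0.9866·0.2946 = 58.8471 − 50.5735 = 8.2736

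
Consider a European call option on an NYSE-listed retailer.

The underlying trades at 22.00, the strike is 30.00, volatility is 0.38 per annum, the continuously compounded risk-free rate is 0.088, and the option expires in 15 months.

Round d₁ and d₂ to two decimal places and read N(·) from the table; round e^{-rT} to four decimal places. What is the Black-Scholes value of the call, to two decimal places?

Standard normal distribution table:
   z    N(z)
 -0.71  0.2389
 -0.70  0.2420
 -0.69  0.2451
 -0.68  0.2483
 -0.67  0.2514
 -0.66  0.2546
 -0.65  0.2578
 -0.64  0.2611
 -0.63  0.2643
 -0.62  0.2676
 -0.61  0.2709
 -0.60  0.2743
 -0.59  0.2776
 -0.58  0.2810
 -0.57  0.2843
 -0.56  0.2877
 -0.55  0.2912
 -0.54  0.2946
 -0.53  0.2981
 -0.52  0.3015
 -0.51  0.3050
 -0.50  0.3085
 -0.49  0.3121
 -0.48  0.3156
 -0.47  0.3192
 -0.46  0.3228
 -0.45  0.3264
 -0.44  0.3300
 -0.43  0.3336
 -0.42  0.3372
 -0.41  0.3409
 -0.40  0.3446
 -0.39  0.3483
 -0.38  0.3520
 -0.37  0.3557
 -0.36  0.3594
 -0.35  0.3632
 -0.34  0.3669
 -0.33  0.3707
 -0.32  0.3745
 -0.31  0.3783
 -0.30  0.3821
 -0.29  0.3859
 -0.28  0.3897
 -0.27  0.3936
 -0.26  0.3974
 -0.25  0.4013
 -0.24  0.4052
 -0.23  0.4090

2.07

T = 1.25;  σ√T = 0.4249
d₁ = [ln(22/30) + (0.088 + 0.38²/2)·1.25] / 0.4249 = [-0.3102 + 0.2003] / 0.4249 = -0.2587 which rounds to -0.26
d₂ = d₁ − σ√T = -0.2587 − 0.4249 = -0.6835 which rounds to -0.68
e^(−rT) = e^(−0.088·1.25) = 0.8958
N(d₁) = N(-0.26) = 0.3974;  N(d₂) = N(-0.68) = 0.2483
C = 22·0.3974 − 30·0.8958·0.2483 = 8.7428 − 6.6728 = 2.0700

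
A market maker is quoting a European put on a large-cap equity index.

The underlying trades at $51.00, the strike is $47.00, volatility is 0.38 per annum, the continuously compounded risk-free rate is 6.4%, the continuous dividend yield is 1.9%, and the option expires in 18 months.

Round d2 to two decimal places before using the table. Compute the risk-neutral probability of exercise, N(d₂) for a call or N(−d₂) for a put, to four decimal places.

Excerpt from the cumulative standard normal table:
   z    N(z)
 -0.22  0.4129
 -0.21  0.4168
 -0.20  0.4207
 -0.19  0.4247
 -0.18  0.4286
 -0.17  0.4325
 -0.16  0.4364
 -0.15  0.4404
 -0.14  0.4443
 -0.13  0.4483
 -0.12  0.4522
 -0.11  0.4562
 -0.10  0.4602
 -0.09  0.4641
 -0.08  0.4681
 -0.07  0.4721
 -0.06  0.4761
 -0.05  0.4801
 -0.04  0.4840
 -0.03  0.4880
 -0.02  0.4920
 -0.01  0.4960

0.4641

σ√T = 0.38·√1.5 = 0.4654
d₁ = [ln(51/47) + (0.064 − 0.019 + 0.38²/2)·1.5] / 0.4654 = [0.0817 + 0.1758] / 0.4654 = 0.5532 which rounds to 0.55
d₂ = d₁ − σ√T = 0.5532 − 0.4654 = 0.0878 which rounds to 0.09
Risk-neutral Pr[S_T < K] = N(−d₂) = N(-0.09) = 0.4641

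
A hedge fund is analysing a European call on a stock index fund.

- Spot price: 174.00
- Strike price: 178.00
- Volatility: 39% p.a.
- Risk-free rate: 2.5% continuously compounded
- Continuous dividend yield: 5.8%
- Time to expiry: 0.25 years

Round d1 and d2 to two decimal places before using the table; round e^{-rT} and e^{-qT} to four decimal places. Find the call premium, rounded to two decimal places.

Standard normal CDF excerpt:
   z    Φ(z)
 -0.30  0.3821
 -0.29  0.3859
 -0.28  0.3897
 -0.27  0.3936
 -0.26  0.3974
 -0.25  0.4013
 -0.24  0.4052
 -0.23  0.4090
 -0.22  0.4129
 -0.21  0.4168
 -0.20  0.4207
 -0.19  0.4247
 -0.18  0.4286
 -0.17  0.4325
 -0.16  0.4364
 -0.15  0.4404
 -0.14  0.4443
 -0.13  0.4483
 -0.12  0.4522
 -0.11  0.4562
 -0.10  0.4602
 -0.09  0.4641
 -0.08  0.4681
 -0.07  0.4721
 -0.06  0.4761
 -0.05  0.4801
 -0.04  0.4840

11.35

σ√T = 0.39·√0.25 = 0.1950
d₁ = [ln(174/178) + (0.025 − 0.058 + ½·0.39²)·0.25] / (σ√T) = (-0.0227 + 0.0108) / 0.1950 = -0.0614 ≈ -0.06
d₂ = -0.0614 − 0.1950 = -0.2564 ≈ -0.26
exp(−qT) = exp(−0.058·0.25) = 0.9856;  exp(−rT) = exp(−0.025·0.25) = 0.9938
N(d₁) = N(-0.06) = 0.4761;  N(d₂) = N(-0.26) = 0.3974
C = 174·0.9856·0.4761 − 178·0.9938·0.3974 = 81.6485 − 70.2986 = 11.3499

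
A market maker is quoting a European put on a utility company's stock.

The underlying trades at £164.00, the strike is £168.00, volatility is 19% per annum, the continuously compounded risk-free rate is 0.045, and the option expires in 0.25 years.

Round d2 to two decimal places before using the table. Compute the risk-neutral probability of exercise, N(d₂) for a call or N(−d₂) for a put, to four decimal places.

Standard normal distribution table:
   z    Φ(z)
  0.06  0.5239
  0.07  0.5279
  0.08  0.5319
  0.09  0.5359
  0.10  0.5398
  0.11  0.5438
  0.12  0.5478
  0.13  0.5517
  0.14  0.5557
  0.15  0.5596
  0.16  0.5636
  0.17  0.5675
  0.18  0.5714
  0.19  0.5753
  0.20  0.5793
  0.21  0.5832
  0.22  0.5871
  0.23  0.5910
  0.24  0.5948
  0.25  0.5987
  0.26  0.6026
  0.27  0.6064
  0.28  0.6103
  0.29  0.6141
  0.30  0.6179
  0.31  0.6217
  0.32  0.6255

0.5714

σ√T = 0.19 × 0.5000 = 0.0950
d₁ = [ln(164/168) + (0.045 + ½·0.19²)·0.25] / (σ√T) = (-0.0241 + 0.0158) / 0.0950 = -0.0877 ≈ -0.09
d₂ = -0.0877 − 0.0950 = -0.1827 ≈ -0.18
Pr(exercise) under Q = N(−d₂) = N(0.18) = 0.5714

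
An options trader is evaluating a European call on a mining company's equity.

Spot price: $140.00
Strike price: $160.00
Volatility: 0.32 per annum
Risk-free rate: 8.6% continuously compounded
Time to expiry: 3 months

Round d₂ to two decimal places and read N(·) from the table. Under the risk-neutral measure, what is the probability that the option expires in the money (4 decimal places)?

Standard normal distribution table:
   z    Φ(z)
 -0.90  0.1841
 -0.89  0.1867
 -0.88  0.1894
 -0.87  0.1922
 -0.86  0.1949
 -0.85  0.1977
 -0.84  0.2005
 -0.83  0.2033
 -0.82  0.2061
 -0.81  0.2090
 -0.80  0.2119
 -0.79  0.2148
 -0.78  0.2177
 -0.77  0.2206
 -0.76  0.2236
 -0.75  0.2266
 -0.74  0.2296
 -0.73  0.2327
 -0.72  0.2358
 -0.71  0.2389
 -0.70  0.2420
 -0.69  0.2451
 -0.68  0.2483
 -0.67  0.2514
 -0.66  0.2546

0.2177

σ√T = 0.32·√0.25 = 0.1600
ln(S/K) + (r + σ²/2)T = ln(140/160) + (0.086 + 0.32²/2)·0.25 = -0.1335 + 0.0343 = -0.0992
d₁ = -0.0992 / 0.1600 = -0.6202 ⇒ -0.62
d₂ = d₁ − σ√T = -0.6202 − 0.1600 = -0.7802 ⇒ -0.78
Risk-neutral Pr[S_T > K] = N(d₂) = N(-0.78) = 0.2177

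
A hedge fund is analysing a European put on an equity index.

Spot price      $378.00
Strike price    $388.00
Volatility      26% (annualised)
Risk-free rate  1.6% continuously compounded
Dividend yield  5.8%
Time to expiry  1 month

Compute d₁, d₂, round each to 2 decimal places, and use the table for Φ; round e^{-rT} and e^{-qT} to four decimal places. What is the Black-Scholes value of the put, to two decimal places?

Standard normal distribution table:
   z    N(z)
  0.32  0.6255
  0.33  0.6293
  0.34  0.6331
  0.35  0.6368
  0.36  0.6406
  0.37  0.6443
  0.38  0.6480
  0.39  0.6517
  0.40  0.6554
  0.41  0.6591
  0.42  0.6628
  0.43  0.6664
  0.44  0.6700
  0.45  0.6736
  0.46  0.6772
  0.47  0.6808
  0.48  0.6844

T = 0.08333;  σ√T = 0.0751
d₁ = [ln(378/388) + (0.016 − 0.058 + 0.26²/2)·0.08333] / 0.0751 = [-0.0261 − 0.0007] / 0.0751 = -0.3570 → -0.36
d₂ = d₁ − σ√T = -0.3570 − 0.0751 = -0.4321 → -0.43
exp(−qT) = exp(−0.058·0.08333) = 0.9952;  exp(−rT) = exp(−0.016·0.08333) = 0.9987
N(−d₂) = N(0.43) = 0.6664;  N(−d₁) = N(0.36) = 0.6406
P = 388·0.9987·0.6664 − 378·0.9952·0.6406 = 258.2271 − 240.9845 = 17.2426

$17.24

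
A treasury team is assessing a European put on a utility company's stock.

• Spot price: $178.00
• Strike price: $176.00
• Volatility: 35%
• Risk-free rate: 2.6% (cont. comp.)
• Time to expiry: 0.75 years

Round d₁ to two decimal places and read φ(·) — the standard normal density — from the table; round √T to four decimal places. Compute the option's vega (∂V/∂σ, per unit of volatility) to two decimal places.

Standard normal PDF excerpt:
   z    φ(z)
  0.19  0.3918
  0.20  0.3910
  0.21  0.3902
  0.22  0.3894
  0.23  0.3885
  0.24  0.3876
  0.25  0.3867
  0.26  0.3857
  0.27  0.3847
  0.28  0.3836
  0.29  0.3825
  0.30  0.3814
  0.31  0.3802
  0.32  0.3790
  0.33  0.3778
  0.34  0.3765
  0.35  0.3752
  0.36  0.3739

59.61

σ√T = 0.35 × 0.8660 = 0.3031
ln(S/K) + (r + σ²/2)T = ln(178/176) + (0.026 + 0.35²/2)·0.75 = 0.0113 + 0.0654 = 0.0767
d₁ = 0.0767 / 0.3031 = 0.2532 which rounds to 0.25
√T = √0.75 = 0.8660
φ(d₁) = φ(0.25) = 0.3867
vega = S·φ(d₁)·√T = 178·0.3867·0.8660 = 59.6090
(Call and put vega coincide under Black-Scholes.)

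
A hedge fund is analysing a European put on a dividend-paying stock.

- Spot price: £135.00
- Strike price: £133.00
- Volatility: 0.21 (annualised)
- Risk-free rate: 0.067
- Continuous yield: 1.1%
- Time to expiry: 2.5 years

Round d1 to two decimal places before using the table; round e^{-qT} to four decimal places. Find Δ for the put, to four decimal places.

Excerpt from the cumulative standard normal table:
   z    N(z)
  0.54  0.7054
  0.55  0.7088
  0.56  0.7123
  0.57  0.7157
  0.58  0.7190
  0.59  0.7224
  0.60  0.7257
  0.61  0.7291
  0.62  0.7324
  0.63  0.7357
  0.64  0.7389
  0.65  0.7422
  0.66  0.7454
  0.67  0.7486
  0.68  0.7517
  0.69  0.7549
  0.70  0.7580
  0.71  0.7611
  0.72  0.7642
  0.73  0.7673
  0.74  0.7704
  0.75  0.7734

-0.2571

σ√T = 0.21 × 1.5811 = 0.3320
ln(S/K) + (r − q + σ²/2)T = ln(135/133) + (0.067 − 0.011 + 0.21²/2)·2.5 = 0.0149 + 0.1951 = 0.2101
d₁ = 0.2101 / 0.3320 = 0.6326 which rounds to 0.63
N(d₁) = N(0.63) = 0.7357
Δ_put = e^(−qT)·(N(d₁) − 1) = 0.9729·(0.7357 − 1) = -0.2571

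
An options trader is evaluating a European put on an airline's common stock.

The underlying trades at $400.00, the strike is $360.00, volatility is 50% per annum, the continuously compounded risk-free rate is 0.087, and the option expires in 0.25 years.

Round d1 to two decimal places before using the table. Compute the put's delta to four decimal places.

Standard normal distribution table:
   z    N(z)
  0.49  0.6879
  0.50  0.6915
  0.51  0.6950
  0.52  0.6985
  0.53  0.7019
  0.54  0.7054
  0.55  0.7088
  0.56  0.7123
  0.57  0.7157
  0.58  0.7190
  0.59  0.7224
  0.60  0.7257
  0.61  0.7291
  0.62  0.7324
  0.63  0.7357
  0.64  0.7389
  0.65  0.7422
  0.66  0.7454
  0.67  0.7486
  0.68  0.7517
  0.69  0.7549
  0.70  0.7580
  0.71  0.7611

-0.2643

σ√T = 0.5 × 0.5000 = 0.2500
ln(S/K) + (r + σ²/2)T = ln(400/360) + (0.087 + 0.5²/2)·0.25 = 0.1054 + 0.0530 = 0.1584
d₁ = 0.1584 / 0.2500 = 0.6334 which rounds to 0.63
N(d₁) = N(0.63) = 0.7357
Δ_put = N(d₁) − 1 = 0.7357 − 1 = -0.2643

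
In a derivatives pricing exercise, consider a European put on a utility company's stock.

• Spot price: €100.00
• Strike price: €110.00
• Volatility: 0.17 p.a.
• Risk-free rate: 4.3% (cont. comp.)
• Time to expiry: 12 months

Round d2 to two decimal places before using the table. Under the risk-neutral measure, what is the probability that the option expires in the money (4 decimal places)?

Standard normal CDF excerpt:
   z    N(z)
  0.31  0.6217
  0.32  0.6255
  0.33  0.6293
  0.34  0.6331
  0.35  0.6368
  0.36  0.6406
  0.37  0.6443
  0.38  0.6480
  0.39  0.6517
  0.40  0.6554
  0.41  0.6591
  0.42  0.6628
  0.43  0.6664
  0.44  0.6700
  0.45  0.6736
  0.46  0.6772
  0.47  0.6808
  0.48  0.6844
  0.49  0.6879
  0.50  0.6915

σ√T = 0.17 × 1.0000 = 0.1700
d₁ = [ln(100/110) + (0.043 + 0.17²/2)·1] / 0.1700 = [-0.0953 + 0.0575] / 0.1700 = -0.2227 ≈ -0.22
d₂ = d₁ − σ√T = -0.2227 − 0.1700 = -0.3927 ≈ -0.39
Pr(exercise) under Q = N(−d₂) = N(0.39) = 0.6517

0.6517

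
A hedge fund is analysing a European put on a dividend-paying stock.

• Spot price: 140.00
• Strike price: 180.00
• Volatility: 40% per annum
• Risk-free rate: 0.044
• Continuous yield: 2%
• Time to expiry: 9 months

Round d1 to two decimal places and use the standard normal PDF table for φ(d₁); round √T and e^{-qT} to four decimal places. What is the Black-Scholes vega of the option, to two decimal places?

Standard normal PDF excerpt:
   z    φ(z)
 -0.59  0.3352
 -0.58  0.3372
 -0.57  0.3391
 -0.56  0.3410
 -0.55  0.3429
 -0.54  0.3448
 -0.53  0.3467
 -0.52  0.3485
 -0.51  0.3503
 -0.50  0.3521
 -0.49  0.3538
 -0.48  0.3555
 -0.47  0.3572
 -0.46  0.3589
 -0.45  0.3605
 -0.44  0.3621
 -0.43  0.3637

42.05

σ√T = 0.4 × 0.8660 = 0.3464
d₁ = [ln(140/180) + (0.044 − 0.02 + ½·0.4²)·0.75] / (σ√T) = (-0.2513 + 0.0780) / 0.3464 = -0.5003 which rounds to -0.50
√T = √0.75 = 0.8660
φ(d₁) = φ(-0.50) = 0.3521
e^(−qT) = e^(−0.02·0.75) = 0.9851
vega = S·e^(−qT)·φ(d₁)·√T = 140·0.9851·0.3521·0.8660 = 42.0525
(The call has the same vega.)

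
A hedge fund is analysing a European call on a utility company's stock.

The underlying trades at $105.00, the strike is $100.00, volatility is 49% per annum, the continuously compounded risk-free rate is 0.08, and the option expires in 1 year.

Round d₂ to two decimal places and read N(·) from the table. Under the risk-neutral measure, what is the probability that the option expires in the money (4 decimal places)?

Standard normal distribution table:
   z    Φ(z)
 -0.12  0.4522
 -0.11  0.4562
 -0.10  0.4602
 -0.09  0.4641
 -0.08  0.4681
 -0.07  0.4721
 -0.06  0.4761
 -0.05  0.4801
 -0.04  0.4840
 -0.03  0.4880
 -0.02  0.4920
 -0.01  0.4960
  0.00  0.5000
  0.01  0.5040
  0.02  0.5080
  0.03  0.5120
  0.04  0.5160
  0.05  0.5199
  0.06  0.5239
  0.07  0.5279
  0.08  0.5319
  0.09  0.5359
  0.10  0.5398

0.5080

σ√T = 0.49 × 1.0000 = 0.4900
d₁ = [ln(105/100) + (0.08 + 0.49²/2)·1] / 0.4900 = [0.0488 + 0.2001] / 0.4900 = 0.5078 ≈ 0.51
d₂ = d₁ − σ√T = 0.5078 − 0.4900 = 0.0178 ≈ 0.02
Pr(exercise) under Q = N(d₂) = 0.5080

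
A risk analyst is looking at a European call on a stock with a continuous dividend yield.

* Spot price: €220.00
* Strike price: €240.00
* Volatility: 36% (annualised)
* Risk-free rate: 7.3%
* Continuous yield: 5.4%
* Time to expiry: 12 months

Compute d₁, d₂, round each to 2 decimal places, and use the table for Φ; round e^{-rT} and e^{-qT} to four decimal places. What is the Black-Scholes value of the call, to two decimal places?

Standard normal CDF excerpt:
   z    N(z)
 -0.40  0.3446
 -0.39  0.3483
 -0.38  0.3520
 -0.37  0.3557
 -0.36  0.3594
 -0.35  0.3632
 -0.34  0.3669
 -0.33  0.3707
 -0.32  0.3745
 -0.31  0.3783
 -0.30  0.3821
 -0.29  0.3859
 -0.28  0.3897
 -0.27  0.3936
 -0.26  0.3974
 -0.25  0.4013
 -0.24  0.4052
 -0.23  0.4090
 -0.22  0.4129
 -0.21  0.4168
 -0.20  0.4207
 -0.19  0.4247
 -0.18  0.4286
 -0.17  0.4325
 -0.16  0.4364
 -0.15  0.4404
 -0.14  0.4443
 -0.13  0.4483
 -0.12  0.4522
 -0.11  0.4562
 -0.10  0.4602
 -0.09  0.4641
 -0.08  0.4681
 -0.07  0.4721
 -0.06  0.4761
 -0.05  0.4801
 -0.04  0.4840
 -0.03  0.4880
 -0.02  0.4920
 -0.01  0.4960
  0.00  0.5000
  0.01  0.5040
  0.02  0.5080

€24.02

σ√T = 0.36 × 1.0000 = 0.3600
ln(S/K) + (r − q + σ²/2)T = ln(220/240) + (0.073 − 0.054 + 0.36²/2)·1 = -0.0870 + 0.0838 = -0.0032
d₁ = -0.0032 / 0.3600 = -0.0089 ⇒ -0.01
d₂ = d₁ − σ√T = -0.0089 − 0.3600 = -0.3689 ⇒ -0.37
exp(−qT) = exp(−0.054·1) = 0.9474;  exp(−rT) = exp(−0.073·1) = 0.9296
N(d₁) = N(-0.01) = 0.4960;  N(d₂) = N(-0.37) = 0.3557
C = 220·0.9474·0.4960 − 240·0.9296·0.3557 = 103.3803 − 79.3581 = 24.0222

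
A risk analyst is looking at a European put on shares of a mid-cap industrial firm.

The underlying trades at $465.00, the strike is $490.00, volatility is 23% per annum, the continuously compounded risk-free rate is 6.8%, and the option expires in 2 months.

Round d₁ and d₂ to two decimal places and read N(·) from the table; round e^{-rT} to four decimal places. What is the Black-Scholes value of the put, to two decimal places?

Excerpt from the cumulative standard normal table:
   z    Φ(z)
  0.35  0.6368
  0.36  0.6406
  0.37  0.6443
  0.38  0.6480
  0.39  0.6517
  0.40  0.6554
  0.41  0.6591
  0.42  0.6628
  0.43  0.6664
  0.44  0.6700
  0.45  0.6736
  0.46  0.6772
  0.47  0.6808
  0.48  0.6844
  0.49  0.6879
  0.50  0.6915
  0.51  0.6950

$28.53

σ√T = 0.23·√0.1667 = 0.0939
d₁ = [ln(465/490) + (0.068 + 0.23²/2)·0.1667] / 0.0939 = [-0.0524 + 0.0157] / 0.0939 = -0.3901 ⇒ -0.39
d₂ = d₁ − σ√T = -0.3901 − 0.0939 = -0.4840 ⇒ -0.48
e^(−rT) = e^(−0.068·0.1667) = 0.9887
N(−d₂) = N(0.48) = 0.6844;  N(−d₁) = N(0.39) = 0.6517
P = 490·0.9887·0.6844 − 465·0.6517 = 331.5665 − 303.0405 = 28.5260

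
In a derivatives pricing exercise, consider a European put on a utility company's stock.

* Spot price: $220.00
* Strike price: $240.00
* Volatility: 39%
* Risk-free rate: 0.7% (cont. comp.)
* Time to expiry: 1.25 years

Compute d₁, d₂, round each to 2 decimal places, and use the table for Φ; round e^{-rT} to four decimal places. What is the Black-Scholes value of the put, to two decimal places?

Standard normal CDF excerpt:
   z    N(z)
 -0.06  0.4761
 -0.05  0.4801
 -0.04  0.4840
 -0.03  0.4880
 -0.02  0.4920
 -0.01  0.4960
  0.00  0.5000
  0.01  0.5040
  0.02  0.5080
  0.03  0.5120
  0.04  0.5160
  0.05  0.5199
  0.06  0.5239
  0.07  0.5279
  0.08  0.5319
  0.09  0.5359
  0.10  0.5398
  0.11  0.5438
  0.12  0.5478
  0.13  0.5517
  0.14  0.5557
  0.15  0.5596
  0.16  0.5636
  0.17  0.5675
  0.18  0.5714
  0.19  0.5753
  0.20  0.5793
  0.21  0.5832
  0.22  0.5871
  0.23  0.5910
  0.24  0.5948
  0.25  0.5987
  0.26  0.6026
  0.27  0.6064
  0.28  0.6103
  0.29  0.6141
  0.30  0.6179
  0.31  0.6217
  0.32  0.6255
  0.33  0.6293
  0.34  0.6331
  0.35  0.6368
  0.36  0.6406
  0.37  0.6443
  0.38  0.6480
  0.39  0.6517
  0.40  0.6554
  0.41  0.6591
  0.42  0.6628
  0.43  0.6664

σ√T = 0.39 × 1.1180 = 0.4360
d₁ = [ln(220/240) + (0.007 + 0.39²/2)·1.25] / 0.4360 = [-0.0870 + 0.1038] / 0.4360 = 0.0385 → 0.04
d₂ = d₁ − σ√T = 0.0385 − 0.4360 = -0.3975 → -0.40
exp(−rT) = exp(−0.007·1.25) = 0.9913
P = 240·0.9913·N(0.40) − 220·N(-0.04) = 240·0.9913·0.6554 − 220·0.4840 = 155.9275 − 106.4800 = 49.4475

$49.45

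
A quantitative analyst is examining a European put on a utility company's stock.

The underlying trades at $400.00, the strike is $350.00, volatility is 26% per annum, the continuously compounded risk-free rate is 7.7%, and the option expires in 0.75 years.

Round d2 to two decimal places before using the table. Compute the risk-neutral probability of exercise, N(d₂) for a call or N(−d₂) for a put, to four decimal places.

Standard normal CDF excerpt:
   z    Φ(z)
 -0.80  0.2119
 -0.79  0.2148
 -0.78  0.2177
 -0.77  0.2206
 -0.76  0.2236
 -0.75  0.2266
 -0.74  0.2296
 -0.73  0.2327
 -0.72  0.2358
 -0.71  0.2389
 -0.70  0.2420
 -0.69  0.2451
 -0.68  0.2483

0.2296

T = 0.75;  σ√T = 0.2252
ln(S/K) + (r + σ²/2)T = ln(400/350) + (0.077 + 0.26²/2)·0.75 = 0.1335 + 0.0831 = 0.2166
d₁ = 0.2166 / 0.2252 = 0.9621 → 0.96
d₂ = d₁ − σ√T = 0.9621 − 0.2252 = 0.7369 → 0.74
Pr(exercise) under Q = N(−d₂) = N(-0.74) = 0.2296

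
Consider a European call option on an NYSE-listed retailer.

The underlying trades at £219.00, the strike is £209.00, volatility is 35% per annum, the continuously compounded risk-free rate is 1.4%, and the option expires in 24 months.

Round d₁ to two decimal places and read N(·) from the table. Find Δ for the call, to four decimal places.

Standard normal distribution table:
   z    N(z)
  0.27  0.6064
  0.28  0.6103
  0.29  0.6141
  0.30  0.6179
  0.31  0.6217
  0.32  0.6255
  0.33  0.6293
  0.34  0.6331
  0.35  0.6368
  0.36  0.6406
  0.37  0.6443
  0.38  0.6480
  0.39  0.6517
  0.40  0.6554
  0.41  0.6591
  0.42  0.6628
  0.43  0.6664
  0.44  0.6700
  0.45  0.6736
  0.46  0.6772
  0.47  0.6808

0.6554

T = 2;  σ√T = 0.4950
d₁ = [ln(219/209) + (0.014 + 0.35²/2)·2] / 0.4950 = [0.0467 + 0.1505] / 0.4950 = 0.3985 → 0.40
N(d₁) = N(0.40) = 0.6554
Δ_call = N(d₁) = 0.6554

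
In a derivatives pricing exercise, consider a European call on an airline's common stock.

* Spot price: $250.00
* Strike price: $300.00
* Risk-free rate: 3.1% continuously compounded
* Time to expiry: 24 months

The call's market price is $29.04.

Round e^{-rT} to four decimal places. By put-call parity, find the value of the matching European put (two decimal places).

$61.01

e^(−rT) = e^(−0.031·2) = 0.9399
Put-call parity: C − P = S − K·e^(−rT) = 250 − 300·0.9399 = 250 − 281.9700 = -31.9700
P = C − (C − P) = 29.04 − (-31.9700) = 61.0100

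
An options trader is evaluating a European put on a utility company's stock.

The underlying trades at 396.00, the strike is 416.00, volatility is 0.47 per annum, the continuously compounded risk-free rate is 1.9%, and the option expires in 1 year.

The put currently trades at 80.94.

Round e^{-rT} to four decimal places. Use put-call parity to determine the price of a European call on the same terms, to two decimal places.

e^(−rT) = e^(−0.019·1) = 0.9812
Put-call parity: C − P = S − K·e^(−rT) = 396 − 416·0.9812 = 396 − 408.1792 = -12.1792
C = P + (C − P) = 80.94 + (-12.1792) = 68.7608

68.76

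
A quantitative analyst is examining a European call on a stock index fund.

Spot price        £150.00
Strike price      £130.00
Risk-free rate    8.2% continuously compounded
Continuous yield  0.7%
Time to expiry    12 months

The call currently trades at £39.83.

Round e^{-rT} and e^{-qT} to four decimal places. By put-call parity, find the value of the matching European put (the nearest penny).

e^(−qT) = e^(−0.007·1) = 0.9930;  e^(−rT) = e^(−0.082·1) = 0.9213
Put-call parity: C − P = S·e^(−qT) − K·e^(−rT) = 150·0.9930 − 130·0.9213 = 148.9500 − 119.7690 = 29.1810
P = C − (C − P) = 39.83 − (29.1810) = 10.6490

£10.65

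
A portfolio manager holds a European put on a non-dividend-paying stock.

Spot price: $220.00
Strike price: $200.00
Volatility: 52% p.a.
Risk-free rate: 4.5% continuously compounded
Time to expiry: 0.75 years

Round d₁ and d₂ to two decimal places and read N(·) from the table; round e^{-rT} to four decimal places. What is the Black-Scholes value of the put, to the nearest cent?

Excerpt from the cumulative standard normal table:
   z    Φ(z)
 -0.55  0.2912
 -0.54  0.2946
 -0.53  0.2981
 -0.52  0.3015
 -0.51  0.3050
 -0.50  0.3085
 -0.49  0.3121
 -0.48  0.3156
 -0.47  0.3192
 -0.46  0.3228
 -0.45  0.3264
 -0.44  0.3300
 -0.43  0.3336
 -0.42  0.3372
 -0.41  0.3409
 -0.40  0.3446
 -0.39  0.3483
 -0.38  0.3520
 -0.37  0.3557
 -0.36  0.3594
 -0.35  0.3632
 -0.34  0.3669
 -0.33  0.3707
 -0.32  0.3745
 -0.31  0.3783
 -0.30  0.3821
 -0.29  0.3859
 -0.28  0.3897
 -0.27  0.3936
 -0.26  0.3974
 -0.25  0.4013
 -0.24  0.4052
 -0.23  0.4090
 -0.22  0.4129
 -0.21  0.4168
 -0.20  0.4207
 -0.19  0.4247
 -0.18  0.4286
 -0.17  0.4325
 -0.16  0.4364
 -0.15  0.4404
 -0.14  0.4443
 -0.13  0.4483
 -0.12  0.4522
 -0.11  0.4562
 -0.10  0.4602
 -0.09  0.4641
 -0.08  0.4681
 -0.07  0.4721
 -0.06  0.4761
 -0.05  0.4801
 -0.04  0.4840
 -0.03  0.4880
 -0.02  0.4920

$24.96

T = 0.75;  σ√T = 0.4503
d₁ = [ln(220/200) + (0.045 + 0.52²/2)·0.75] / 0.4503 = [0.0953 + 0.1352] / 0.4503 = 0.5118 → 0.51
d₂ = d₁ − σ√T = 0.5118 − 0.4503 = 0.0614 → 0.06
exp(−rT) = exp(−0.045·0.75) = 0.9668
P = 200·0.9668·N(-0.06) − 220·N(-0.51) = 200·0.9668·0.4761 − 220·0.3050 = 92.0587 − 67.1000 = 24.9587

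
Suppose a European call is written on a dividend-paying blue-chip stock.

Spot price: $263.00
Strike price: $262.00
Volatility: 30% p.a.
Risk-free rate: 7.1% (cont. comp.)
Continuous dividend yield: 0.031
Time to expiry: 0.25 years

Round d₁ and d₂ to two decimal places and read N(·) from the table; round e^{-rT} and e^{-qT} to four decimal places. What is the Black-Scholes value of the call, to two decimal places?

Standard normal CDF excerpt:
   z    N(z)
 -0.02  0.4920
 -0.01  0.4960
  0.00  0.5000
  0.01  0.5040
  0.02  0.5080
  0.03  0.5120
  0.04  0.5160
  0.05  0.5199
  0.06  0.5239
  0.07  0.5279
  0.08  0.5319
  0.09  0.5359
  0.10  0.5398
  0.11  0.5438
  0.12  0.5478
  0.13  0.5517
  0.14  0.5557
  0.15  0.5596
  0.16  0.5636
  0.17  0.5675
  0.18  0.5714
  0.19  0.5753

σ√T = 0.3 × 0.5000 = 0.1500
d₁ = [ln(263/262) + (0.071 − 0.031 + 0.3²/2)·0.25] / 0.1500 = [0.0038 + 0.0212] / 0.1500 = 0.1671 which rounds to 0.17
d₂ = d₁ − σ√T = 0.1671 − 0.1500 = 0.0171 which rounds to 0.02
exp(−qT) = exp(−0.031·0.25) = 0.9923;  exp(−rT) = exp(−0.071·0.25) = 0.9824
C = 263·0.9923·N(0.17) − 262·0.9824·N(0.02) = 263·0.9923·0.5675 − 262·0.9824·0.5080 = 148.1033 − 130.7535 = 17.3497

$17.35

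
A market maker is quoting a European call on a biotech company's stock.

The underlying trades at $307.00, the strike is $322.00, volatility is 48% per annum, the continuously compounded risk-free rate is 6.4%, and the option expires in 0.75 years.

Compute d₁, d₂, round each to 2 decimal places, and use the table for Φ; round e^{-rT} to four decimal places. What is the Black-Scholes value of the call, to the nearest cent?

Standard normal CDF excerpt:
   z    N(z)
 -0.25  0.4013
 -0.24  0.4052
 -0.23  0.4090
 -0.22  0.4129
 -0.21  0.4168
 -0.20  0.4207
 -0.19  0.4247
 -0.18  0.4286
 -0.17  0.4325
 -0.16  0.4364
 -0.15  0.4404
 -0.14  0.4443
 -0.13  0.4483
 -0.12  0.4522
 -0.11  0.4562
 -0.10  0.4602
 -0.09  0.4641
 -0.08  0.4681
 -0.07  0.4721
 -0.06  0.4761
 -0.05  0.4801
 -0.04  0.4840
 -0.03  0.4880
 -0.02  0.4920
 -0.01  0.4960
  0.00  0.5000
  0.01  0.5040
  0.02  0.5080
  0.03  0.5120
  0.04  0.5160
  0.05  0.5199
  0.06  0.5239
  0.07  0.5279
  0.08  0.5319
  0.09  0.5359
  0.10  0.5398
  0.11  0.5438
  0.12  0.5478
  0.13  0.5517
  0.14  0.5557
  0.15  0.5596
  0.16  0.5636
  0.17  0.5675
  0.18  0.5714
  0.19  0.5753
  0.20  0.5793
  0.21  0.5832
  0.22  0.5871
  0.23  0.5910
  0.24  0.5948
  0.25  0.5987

$51.13

σ√T = 0.48 × 0.8660 = 0.4157
d₁ = [ln(307/322) + (0.064 + 0.48²/2)·0.75] / 0.4157 = [-0.0477 + 0.1344] / 0.4157 = 0.2086 ⇒ 0.21
d₂ = d₁ − σ√T = 0.2086 − 0.4157 = -0.2071 ⇒ -0.21
e^(−rT) = e^(−0.064·0.75) = 0.9531
N(d₁) = N(0.21) = 0.5832;  N(d₂) = N(-0.21) = 0.4168
C = 307·0.5832 − 322·0.9531·0.4168 = 179.0424 − 127.9152 = 51.1272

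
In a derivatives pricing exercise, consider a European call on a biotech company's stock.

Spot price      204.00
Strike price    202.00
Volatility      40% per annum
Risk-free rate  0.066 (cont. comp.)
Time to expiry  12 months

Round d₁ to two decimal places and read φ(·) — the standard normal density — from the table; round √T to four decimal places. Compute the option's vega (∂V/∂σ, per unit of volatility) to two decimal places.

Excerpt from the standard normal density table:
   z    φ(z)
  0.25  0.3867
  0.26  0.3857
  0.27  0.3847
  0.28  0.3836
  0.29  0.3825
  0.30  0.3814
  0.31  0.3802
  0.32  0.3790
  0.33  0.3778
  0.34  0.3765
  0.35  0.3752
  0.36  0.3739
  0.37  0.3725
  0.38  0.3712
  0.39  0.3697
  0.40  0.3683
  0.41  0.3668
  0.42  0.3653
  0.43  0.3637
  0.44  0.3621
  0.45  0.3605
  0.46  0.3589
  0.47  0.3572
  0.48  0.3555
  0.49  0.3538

σ√T = 0.4 × 1.0000 = 0.4000
d₁ = [ln(204/202) + (0.066 + 0.4²/2)·1] / 0.4000 = [0.0099 + 0.1460] / 0.4000 = 0.3896 → 0.39
√T = √1 = 1.0000
φ(d₁) = φ(0.39) = 0.3697
vega = S·φ(d₁)·√T = 204·0.3697·1.0000 = 75.4188

75.42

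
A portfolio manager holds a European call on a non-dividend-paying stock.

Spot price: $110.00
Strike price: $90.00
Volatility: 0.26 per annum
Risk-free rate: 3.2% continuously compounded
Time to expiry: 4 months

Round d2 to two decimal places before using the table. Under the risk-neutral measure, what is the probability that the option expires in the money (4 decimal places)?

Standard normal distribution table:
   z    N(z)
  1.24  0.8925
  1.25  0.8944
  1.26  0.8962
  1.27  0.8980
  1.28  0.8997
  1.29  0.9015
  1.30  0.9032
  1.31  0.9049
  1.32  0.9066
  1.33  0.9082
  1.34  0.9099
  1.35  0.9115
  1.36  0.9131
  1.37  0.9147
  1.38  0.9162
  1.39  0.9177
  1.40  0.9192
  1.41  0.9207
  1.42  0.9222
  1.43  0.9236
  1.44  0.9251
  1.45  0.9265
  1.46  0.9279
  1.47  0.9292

0.9082

σ√T = 0.26·√0.3333 = 0.1501
d₁ = [ln(110/90) + (0.032 + 0.26²/2)·0.3333] / 0.1501 = [0.2007 + 0.0219] / 0.1501 = 1.4829 ≈ 1.48
d₂ = d₁ − σ√T = 1.4829 − 0.1501 = 1.3328 ≈ 1.33
Risk-neutral Pr[S_T > K] = N(d₂) = N(1.33) = 0.9082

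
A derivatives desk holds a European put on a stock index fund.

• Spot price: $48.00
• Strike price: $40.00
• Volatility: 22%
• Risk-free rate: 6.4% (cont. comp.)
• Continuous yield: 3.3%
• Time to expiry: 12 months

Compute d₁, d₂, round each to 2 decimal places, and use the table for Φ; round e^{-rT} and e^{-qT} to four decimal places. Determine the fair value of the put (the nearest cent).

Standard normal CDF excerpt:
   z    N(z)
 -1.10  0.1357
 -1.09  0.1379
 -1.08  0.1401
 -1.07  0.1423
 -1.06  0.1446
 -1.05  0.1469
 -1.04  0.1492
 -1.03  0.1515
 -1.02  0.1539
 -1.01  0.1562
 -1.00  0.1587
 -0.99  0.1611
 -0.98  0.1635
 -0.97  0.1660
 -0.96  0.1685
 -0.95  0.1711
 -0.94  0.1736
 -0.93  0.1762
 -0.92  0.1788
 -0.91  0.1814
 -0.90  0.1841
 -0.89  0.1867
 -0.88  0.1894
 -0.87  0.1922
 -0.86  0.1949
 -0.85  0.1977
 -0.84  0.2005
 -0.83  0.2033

T = 1;  σ√T = 0.2200
d₁ = [ln(48/40) + (0.064 − 0.033 + 0.22²/2)·1] / 0.2200 = [0.1823 + 0.0552] / 0.2200 = 1.0796 → 1.08
d₂ = d₁ − σ√T = 1.0796 − 0.2200 = 0.8596 → 0.86
exp(−qT) = exp(−0.033·1) = 0.9675;  exp(−rT) = exp(−0.064·1) = 0.9380
N(−d₂) = N(-0.86) = 0.1949;  N(−d₁) = N(-1.08) = 0.1401
P = 40·0.9380·0.1949 − 48·0.9675·0.1401 = 7.3126 − 6.5062 = 0.8064

$0.81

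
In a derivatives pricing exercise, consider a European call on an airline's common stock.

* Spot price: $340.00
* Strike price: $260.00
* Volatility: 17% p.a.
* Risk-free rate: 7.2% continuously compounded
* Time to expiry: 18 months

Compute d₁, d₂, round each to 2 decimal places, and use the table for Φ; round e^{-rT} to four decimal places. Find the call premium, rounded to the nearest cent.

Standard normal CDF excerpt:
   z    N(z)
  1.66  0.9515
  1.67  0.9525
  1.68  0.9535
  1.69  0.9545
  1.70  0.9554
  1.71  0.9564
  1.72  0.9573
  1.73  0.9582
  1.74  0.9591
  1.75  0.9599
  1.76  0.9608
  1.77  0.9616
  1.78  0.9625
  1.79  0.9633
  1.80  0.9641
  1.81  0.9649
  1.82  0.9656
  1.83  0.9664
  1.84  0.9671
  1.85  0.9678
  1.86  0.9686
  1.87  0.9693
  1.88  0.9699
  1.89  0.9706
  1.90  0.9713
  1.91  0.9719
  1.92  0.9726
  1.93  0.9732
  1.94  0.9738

$107.48

σ√T = 0.17 × 1.2247 = 0.2082
d₁ = [ln(340/260) + (0.072 + 0.17²/2)·1.5] / 0.2082 = [0.2683 + 0.1297] / 0.2082 = 1.9113 → 1.91
d₂ = d₁ − σ√T = 1.9113 − 0.2082 = 1.7031 → 1.70
e^(−rT) = e^(−0.072·1.5) = 0.8976
N(d₁) = N(1.91) = 0.9719;  N(d₂) = N(1.70) = 0.9554
C = 340·0.9719 − 260·0.8976·0.9554 = 330.4460 − 222.9674 = 107.4786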